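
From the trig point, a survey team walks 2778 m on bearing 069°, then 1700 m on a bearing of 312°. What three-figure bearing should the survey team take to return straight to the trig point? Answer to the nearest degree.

212°

Leg 1 (069°, 2778 m): east 2778 sin 69° = 2593.49, north 2778 cos 69° = 995.55
Leg 2 (312°, 1700 m): east 1700 sin 312° = -1263.35, north 1700 cos 312° = 1137.52
Net displacement: 1330.14 east, 2133.07 north. Direction back to start is (-1330.14, -2133.07): bearing = atan2(-1330.14, -2133.07) mod 360° = 211.95° ≈ 212°.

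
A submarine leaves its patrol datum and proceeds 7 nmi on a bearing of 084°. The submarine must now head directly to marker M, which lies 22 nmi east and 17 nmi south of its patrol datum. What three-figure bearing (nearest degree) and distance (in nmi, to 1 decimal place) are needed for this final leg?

140°, 23.3 nmi

Leg 1 (084°, 7 nmi): east 7 sin 84° = 6.96, north 7 cos 84° = 0.73
Current position: (6.96, 0.73). Target: (22, -17). Remaining: Δeast = 15.04, Δnorth = -17.73.
Bearing = atan2(15.04, -17.73) mod 360° = 139.70°; distance = √((15.04)² + (-17.73)²) = 23.250 nmi.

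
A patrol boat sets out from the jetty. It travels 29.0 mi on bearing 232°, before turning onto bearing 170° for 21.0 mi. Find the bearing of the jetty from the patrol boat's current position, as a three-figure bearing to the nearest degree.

026°

Leg 1 (232°, 29.0 mi): east 29.0 sin 232° = -22.85, north 29.0 cos 232° = -17.85
Leg 2 (170°, 21.0 mi): east 21.0 sin 170° = 3.65, north 21.0 cos 170° = -20.68
Net displacement: -19.21 east, -38.54 north. Direction back to start is (19.21, 38.54): bearing = atan2(19.21, 38.54) mod 360° = 26.49° ≈ 026°.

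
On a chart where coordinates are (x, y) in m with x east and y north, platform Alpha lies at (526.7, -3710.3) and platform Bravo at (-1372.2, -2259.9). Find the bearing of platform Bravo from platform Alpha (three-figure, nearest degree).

307°

Δeast = -1372.2 − 526.7 = -1898.90; Δnorth = -2259.9 − -3710.3 = 1450.40.
Bearing = atan2(Δeast, Δnorth) mod 360° = 307.37° ≈ 307°.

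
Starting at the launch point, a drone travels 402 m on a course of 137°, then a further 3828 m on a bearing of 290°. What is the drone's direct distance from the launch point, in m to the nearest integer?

3475 m

Leg 1 (137°, 402 m): east 402 sin 137° = 274.16, north 402 cos 137° = -294.00
Leg 2 (290°, 3828 m): east 3828 sin 290° = -3597.14, north 3828 cos 290° = 1309.25
Net: -3322.98 east, 1015.25 north. Distance = √((-3322.98)² + (1015.25)²) = 3474.612 m.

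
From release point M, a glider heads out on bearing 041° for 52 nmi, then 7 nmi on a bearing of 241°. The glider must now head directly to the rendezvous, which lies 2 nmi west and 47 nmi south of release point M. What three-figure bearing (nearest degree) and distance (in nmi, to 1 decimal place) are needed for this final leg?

Leg 1 (041°, 52 nmi): east 52 sin 41° = 34.12, north 52 cos 41° = 39.24
Leg 2 (241°, 7 nmi): east 7 sin 241° = -6.12, north 7 cos 241° = -3.39
Current position: (27.99, 35.85). Target: (-2, -47). Remaining: Δeast = -29.99, Δnorth = -82.85.
Bearing = atan2(-29.99, -82.85) mod 360° = 199.90°; distance = √((-29.99)² + (-82.85)²) = 88.113 nmi.

200°, 88.1 nmi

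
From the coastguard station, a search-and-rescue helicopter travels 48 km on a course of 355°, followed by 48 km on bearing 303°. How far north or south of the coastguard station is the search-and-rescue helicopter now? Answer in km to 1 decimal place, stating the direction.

Leg 1 (355°, 48 km): east 48 sin 355° = -4.18, north 48 cos 355° = 47.82
Leg 2 (303°, 48 km): east 48 sin 303° = -40.26, north 48 cos 303° = 26.14
Net north component: 73.96 km.

74.0 km north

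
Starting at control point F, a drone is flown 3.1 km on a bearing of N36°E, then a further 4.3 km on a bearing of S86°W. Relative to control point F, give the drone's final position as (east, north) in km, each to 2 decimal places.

Leg 1 (N36°E, 3.1 km): east 3.1 sin 36° = 1.82, north 3.1 cos 36° = 2.51
Leg 2 (S86°W, 4.3 km): east 4.3 sin 266° = -4.29, north 4.3 cos 266° = -0.30
Summing: -2.47 km east, 2.21 km north → (-2.47, 2.21).

(-2.47, 2.21)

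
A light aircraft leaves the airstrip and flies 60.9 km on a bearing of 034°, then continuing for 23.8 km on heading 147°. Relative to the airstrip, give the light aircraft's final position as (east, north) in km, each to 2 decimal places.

Leg 1 (034°, 60.9 km): east 60.9 sin 34° = 34.05, north 60.9 cos 34° = 50.49
Leg 2 (147°, 23.8 km): east 23.8 sin 147° = 12.96, north 23.8 cos 147° = -19.96
Summing: 47.02 km east, 30.53 km north → (47.02, 30.53).

(47.02, 30.53)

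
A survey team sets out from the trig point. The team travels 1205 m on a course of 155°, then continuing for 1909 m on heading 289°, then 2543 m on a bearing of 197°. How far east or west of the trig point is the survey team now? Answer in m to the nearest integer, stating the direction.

2039 m west

Leg 1 (155°, 1205 m): east 1205 sin 155° = 509.26, north 1205 cos 155° = -1092.10
Leg 2 (289°, 1909 m): east 1909 sin 289° = -1804.99, north 1909 cos 289° = 621.51
Leg 3 (197°, 2543 m): east 2543 sin 197° = -743.50, north 2543 cos 197° = -2431.88
Net east component: -2039.24 m.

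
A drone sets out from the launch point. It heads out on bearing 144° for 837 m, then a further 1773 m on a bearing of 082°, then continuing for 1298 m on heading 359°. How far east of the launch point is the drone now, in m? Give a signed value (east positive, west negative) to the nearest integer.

Leg 1 (144°, 837 m): east 837 sin 144° = 491.98, north 837 cos 144° = -677.15
Leg 2 (082°, 1773 m): east 1773 sin 82° = 1755.75, north 1773 cos 82° = 246.75
Leg 3 (359°, 1298 m): east 1298 sin 359° = -22.65, north 1298 cos 359° = 1297.80
Net east component: 2225.07 m.

2225 m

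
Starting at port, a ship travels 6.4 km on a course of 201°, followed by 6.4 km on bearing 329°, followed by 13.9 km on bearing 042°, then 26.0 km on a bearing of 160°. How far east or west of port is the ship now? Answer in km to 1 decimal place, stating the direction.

12.6 km east

Leg 1 (201°, 6.4 km): east 6.4 sin 201° = -2.29, north 6.4 cos 201° = -5.97
Leg 2 (329°, 6.4 km): east 6.4 sin 329° = -3.30, north 6.4 cos 329° = 5.49
Leg 3 (042°, 13.9 km): east 13.9 sin 42° = 9.30, north 13.9 cos 42° = 10.33
Leg 4 (160°, 26.0 km): east 26.0 sin 160° = 8.89, north 26.0 cos 160° = -24.43
Net east component: 12.60 km.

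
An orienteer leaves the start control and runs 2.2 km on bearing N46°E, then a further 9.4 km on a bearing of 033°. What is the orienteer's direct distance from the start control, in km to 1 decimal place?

Leg 1 (N46°E, 2.2 km): east 2.2 sin 46° = 1.58, north 2.2 cos 46° = 1.53
Leg 2 (033°, 9.4 km): east 9.4 sin 33° = 5.12, north 9.4 cos 33° = 7.88
Net: 6.70 east, 9.41 north. Distance = √((6.70)² + (9.41)²) = 11.554 km.

11.6 km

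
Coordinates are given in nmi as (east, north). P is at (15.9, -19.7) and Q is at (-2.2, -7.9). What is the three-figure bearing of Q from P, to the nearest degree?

Δeast = -2.2 − 15.9 = -18.10; Δnorth = -7.9 − -19.7 = 11.80.
Bearing = atan2(Δeast, Δnorth) mod 360° = 303.10° ≈ 303°.

303°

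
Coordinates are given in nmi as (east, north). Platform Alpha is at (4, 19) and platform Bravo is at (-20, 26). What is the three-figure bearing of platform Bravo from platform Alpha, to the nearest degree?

286°

Δeast = -20 − 4 = -24.00; Δnorth = 26 − 19 = 7.00.
Bearing = atan2(Δeast, Δnorth) mod 360° = 286.26° ≈ 286°.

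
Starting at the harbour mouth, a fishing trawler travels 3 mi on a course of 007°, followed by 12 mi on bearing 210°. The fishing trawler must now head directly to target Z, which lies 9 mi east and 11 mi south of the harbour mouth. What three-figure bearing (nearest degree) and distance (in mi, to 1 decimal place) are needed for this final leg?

Leg 1 (007°, 3 mi): east 3 sin 7° = 0.37, north 3 cos 7° = 2.98
Leg 2 (210°, 12 mi): east 12 sin 210° = -6.00, north 12 cos 210° = -10.39
Current position: (-5.63, -7.41). Target: (9, -11). Remaining: Δeast = 14.63, Δnorth = -3.59.
Bearing = atan2(14.63, -3.59) mod 360° = 103.77°; distance = √((14.63)² + (-3.59)²) = 15.067 mi.

104°, 15.1 mi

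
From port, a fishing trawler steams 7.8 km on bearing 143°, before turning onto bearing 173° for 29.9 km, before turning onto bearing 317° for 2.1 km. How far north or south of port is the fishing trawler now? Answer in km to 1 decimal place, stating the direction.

Leg 1 (143°, 7.8 km): east 7.8 sin 143° = 4.69, north 7.8 cos 143° = -6.23
Leg 2 (173°, 29.9 km): east 29.9 sin 173° = 3.64, north 29.9 cos 173° = -29.68
Leg 3 (317°, 2.1 km): east 2.1 sin 317° = -1.43, north 2.1 cos 317° = 1.54
Net north component: -34.37 km.

34.4 km south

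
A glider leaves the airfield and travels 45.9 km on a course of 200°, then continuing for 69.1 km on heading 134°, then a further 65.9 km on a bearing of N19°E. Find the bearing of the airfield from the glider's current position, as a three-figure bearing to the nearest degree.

297°

Leg 1 (200°, 45.9 km): east 45.9 sin 200° = -15.70, north 45.9 cos 200° = -43.13
Leg 2 (134°, 69.1 km): east 69.1 sin 134° = 49.71, north 69.1 cos 134° = -48.00
Leg 3 (N19°E, 65.9 km): east 65.9 sin 19° = 21.45, north 65.9 cos 19° = 62.31
Net displacement: 55.46 east, -28.82 north. Direction back to start is (-55.46, 28.82): bearing = atan2(-55.46, 28.82) mod 360° = 297.46° ≈ 297°.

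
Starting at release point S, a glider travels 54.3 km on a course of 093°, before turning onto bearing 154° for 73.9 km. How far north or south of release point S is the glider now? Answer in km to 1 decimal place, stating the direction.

Leg 1 (093°, 54.3 km): east 54.3 sin 93° = 54.23, north 54.3 cos 93° = -2.84
Leg 2 (154°, 73.9 km): east 73.9 sin 154° = 32.40, north 73.9 cos 154° = -66.42
Net north component: -69.26 km.

69.3 km south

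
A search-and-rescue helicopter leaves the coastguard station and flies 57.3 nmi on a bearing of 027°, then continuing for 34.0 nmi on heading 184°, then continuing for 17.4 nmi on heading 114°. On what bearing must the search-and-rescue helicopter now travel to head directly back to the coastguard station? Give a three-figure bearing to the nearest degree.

256°

Leg 1 (027°, 57.3 nmi): east 57.3 sin 27° = 26.01, north 57.3 cos 27° = 51.05
Leg 2 (184°, 34.0 nmi): east 34.0 sin 184° = -2.37, north 34.0 cos 184° = -33.92
Leg 3 (114°, 17.4 nmi): east 17.4 sin 114° = 15.90, north 17.4 cos 114° = -7.08
Net displacement: 39.54 east, 10.06 north. Direction back to start is (-39.54, -10.06): bearing = atan2(-39.54, -10.06) mod 360° = 255.72° ≈ 256°.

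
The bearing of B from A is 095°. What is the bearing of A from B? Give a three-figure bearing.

Back-bearing = 095° + 180° = 275°.

275°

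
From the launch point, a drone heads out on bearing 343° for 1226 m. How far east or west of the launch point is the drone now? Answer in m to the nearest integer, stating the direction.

358 m west

Leg 1 (343°, 1226 m): east 1226 sin 343° = -358.45, north 1226 cos 343° = 1172.43
Net east component: -358.45 m.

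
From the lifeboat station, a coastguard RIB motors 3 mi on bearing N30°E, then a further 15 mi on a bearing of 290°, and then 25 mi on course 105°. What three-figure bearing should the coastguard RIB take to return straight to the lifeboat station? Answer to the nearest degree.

Leg 1 (N30°E, 3 mi): east 3 sin 30° = 1.50, north 3 cos 30° = 2.60
Leg 2 (290°, 15 mi): east 15 sin 290° = -14.10, north 15 cos 290° = 5.13
Leg 3 (105°, 25 mi): east 25 sin 105° = 24.15, north 25 cos 105° = -6.47
Net displacement: 11.55 east, 1.26 north. Direction back to start is (-11.55, -1.26): bearing = atan2(-11.55, -1.26) mod 360° = 263.79° ≈ 264°.

264°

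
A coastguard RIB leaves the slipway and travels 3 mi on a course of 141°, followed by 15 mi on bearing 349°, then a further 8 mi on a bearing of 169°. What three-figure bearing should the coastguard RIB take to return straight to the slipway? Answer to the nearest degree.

Leg 1 (141°, 3 mi): east 3 sin 141° = 1.89, north 3 cos 141° = -2.33
Leg 2 (349°, 15 mi): east 15 sin 349° = -2.86, north 15 cos 349° = 14.72
Leg 3 (169°, 8 mi): east 8 sin 169° = 1.53, north 8 cos 169° = -7.85
Net displacement: 0.55 east, 4.54 north. Direction back to start is (-0.55, -4.54): bearing = atan2(-0.55, -4.54) mod 360° = 186.94° ≈ 187°.

187°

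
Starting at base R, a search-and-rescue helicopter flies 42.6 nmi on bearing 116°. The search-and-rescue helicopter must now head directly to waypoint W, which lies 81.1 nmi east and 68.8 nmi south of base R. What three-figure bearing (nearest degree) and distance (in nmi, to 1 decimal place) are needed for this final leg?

Leg 1 (116°, 42.6 nmi): east 42.6 sin 116° = 38.29, north 42.6 cos 116° = -18.67
Current position: (38.29, -18.67). Target: (81.1, -68.8). Remaining: Δeast = 42.81, Δnorth = -50.13.
Bearing = atan2(42.81, -50.13) mod 360° = 139.50°; distance = √((42.81)² + (-50.13)²) = 65.919 nmi.

139°, 65.9 nmi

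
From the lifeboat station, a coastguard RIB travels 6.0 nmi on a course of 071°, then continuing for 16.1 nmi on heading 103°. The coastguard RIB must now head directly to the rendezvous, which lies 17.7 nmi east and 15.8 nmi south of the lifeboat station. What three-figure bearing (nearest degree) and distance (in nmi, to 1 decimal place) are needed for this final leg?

Leg 1 (071°, 6.0 nmi): east 6.0 sin 71° = 5.67, north 6.0 cos 71° = 1.95
Leg 2 (103°, 16.1 nmi): east 16.1 sin 103° = 15.69, north 16.1 cos 103° = -3.62
Current position: (21.36, -1.67). Target: (17.7, -15.8). Remaining: Δeast = -3.66, Δnorth = -14.13.
Bearing = atan2(-3.66, -14.13) mod 360° = 194.52°; distance = √((-3.66)² + (-14.13)²) = 14.598 nmi.

195°, 14.6 nmi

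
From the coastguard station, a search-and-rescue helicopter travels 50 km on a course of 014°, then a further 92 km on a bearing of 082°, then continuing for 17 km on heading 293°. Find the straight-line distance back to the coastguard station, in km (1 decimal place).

110.8 km

Leg 1 (014°, 50 km): east 50 sin 14° = 12.10, north 50 cos 14° = 48.51
Leg 2 (082°, 92 km): east 92 sin 82° = 91.10, north 92 cos 82° = 12.80
Leg 3 (293°, 17 km): east 17 sin 293° = -15.65, north 17 cos 293° = 6.64
Net: 87.55 east, 67.96 north. Distance = √((87.55)² + (67.96)²) = 110.834 km.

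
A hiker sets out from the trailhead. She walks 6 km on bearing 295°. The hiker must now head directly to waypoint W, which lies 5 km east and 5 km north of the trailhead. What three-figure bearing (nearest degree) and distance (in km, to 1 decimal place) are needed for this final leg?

Leg 1 (295°, 6 km): east 6 sin 295° = -5.44, north 6 cos 295° = 2.54
Current position: (-5.44, 2.54). Target: (5, 5). Remaining: Δeast = 10.44, Δnorth = 2.46.
Bearing = atan2(10.44, 2.46) mod 360° = 76.72°; distance = √((10.44)² + (2.46)²) = 10.725 km.

077°, 10.7 km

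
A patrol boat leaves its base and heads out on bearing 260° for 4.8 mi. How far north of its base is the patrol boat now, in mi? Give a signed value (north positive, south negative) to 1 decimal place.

-0.8 mi

Leg 1 (260°, 4.8 mi): east 4.8 sin 260° = -4.73, north 4.8 cos 260° = -0.83
Net north component: -0.83 mi.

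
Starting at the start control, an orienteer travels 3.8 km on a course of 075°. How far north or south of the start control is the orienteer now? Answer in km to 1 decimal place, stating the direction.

1.0 km north

Leg 1 (075°, 3.8 km): east 3.8 sin 75° = 3.67, north 3.8 cos 75° = 0.98
Net north component: 0.98 km.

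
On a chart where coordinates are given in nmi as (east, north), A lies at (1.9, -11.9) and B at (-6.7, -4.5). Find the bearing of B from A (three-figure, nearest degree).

Δeast = -6.7 − 1.9 = -8.60; Δnorth = -4.5 − -11.9 = 7.40.
Bearing = atan2(Δeast, Δnorth) mod 360° = 310.71° ≈ 311°.

311°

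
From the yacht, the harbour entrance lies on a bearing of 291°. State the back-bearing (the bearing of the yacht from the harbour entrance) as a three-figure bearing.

111°

Back-bearing = 291° − 180° = 111°.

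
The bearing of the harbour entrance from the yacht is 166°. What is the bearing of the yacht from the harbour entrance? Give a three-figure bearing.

Back-bearing = 166° + 180° = 346°.

346°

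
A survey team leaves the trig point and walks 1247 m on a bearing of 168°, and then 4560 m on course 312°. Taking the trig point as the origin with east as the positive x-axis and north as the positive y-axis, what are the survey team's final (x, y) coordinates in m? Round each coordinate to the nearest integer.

(-3129, 1831)

Leg 1 (168°, 1247 m): east 1247 sin 168° = 259.27, north 1247 cos 168° = -1219.75
Leg 2 (312°, 4560 m): east 4560 sin 312° = -3388.74, north 4560 cos 312° = 3051.24
Summing: -3129.47 m east, 1831.49 m north → (-3129, 1831).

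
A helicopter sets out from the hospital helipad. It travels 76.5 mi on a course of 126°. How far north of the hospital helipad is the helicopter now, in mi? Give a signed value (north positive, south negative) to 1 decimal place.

Leg 1 (126°, 76.5 mi): east 76.5 sin 126° = 61.89, north 76.5 cos 126° = -44.97
Net north component: -44.97 mi.

-45.0 mi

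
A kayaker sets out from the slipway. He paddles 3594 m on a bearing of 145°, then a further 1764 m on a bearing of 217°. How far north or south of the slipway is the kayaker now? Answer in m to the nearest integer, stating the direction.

4353 m south

Leg 1 (145°, 3594 m): east 3594 sin 145° = 2061.43, north 3594 cos 145° = -2944.03
Leg 2 (217°, 1764 m): east 1764 sin 217° = -1061.60, north 1764 cos 217° = -1408.79
Net north component: -4352.83 m.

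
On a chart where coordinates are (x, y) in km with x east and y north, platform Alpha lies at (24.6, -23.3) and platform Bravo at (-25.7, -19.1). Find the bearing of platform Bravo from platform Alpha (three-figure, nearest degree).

275°

Δeast = -25.7 − 24.6 = -50.30; Δnorth = -19.1 − -23.3 = 4.20.
Bearing = atan2(Δeast, Δnorth) mod 360° = 274.77° ≈ 275°.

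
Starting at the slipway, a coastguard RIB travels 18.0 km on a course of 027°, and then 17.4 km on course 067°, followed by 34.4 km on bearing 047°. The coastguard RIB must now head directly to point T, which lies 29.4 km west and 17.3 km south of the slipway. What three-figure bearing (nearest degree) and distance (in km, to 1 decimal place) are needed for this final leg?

231°, 101.2 km

Leg 1 (027°, 18.0 km): east 18.0 sin 27° = 8.17, north 18.0 cos 27° = 16.04
Leg 2 (067°, 17.4 km): east 17.4 sin 67° = 16.02, north 17.4 cos 67° = 6.80
Leg 3 (047°, 34.4 km): east 34.4 sin 47° = 25.16, north 34.4 cos 47° = 23.46
Current position: (49.35, 46.30). Target: (-29.4, -17.3). Remaining: Δeast = -78.75, Δnorth = -63.60.
Bearing = atan2(-78.75, -63.60) mod 360° = 231.08°; distance = √((-78.75)² + (-63.60)²) = 101.221 km.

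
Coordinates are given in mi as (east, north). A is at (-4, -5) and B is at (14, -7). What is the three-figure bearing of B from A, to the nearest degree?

Δeast = 14 − -4 = 18.00; Δnorth = -7 − -5 = -2.00.
Bearing = atan2(Δeast, Δnorth) mod 360° = 96.34° ≈ 096°.

096°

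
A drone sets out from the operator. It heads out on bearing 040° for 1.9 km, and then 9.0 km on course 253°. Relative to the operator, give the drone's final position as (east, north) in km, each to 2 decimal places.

Leg 1 (040°, 1.9 km): east 1.9 sin 40° = 1.22, north 1.9 cos 40° = 1.46
Leg 2 (253°, 9.0 km): east 9.0 sin 253° = -8.61, north 9.0 cos 253° = -2.63
Summing: -7.39 km east, -1.18 km north → (-7.39, -1.18).

(-7.39, -1.18)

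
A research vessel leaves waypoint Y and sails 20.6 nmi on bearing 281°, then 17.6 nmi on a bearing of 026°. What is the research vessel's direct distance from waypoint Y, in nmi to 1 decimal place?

Leg 1 (281°, 20.6 nmi): east 20.6 sin 281° = -20.22, north 20.6 cos 281° = 3.93
Leg 2 (026°, 17.6 nmi): east 17.6 sin 26° = 7.72, north 17.6 cos 26° = 15.82
Net: -12.51 east, 19.75 north. Distance = √((-12.51)² + (19.75)²) = 23.376 nmi.

23.4 nmi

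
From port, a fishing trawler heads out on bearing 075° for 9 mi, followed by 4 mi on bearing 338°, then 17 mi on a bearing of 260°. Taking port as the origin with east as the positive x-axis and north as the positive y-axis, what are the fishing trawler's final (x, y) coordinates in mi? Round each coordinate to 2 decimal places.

(-9.55, 3.09)

Leg 1 (075°, 9 mi): east 9 sin 75° = 8.69, north 9 cos 75° = 2.33
Leg 2 (338°, 4 mi): east 4 sin 338° = -1.50, north 4 cos 338° = 3.71
Leg 3 (260°, 17 mi): east 17 sin 260° = -16.74, north 17 cos 260° = -2.95
Summing: -9.55 mi east, 3.09 mi north → (-9.55, 3.09).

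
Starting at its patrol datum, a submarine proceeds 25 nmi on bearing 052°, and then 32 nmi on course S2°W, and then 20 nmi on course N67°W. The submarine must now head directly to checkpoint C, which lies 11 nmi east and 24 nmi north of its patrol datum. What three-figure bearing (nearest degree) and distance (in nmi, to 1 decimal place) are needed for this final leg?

018°, 34.5 nmi

Leg 1 (052°, 25 nmi): east 25 sin 52° = 19.70, north 25 cos 52° = 15.39
Leg 2 (S2°W, 32 nmi): east 32 sin 182° = -1.12, north 32 cos 182° = -31.98
Leg 3 (N67°W, 20 nmi): east 20 sin 293° = -18.41, north 20 cos 293° = 7.81
Current position: (0.17, -8.77). Target: (11, 24). Remaining: Δeast = 10.83, Δnorth = 32.77.
Bearing = atan2(10.83, 32.77) mod 360° = 18.28°; distance = √((10.83)² + (32.77)²) = 34.516 nmi.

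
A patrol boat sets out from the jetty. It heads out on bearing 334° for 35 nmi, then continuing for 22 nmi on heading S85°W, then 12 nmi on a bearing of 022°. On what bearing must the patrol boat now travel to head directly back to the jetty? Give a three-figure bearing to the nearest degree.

Leg 1 (334°, 35 nmi): east 35 sin 334° = -15.34, north 35 cos 334° = 31.46
Leg 2 (S85°W, 22 nmi): east 22 sin 265° = -21.92, north 22 cos 265° = -1.92
Leg 3 (022°, 12 nmi): east 12 sin 22° = 4.50, north 12 cos 22° = 11.13
Net displacement: -32.76 east, 40.67 north. Direction back to start is (32.76, -40.67): bearing = atan2(32.76, -40.67) mod 360° = 141.14° ≈ 141°.

141°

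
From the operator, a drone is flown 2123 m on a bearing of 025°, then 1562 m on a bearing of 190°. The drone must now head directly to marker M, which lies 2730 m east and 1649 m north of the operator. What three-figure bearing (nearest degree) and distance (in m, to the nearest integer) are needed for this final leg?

059°, 2454 m

Leg 1 (025°, 2123 m): east 2123 sin 25° = 897.22, north 2123 cos 25° = 1924.09
Leg 2 (190°, 1562 m): east 1562 sin 190° = -271.24, north 1562 cos 190° = -1538.27
Current position: (625.98, 385.82). Target: (2730, 1649). Remaining: Δeast = 2104.02, Δnorth = 1263.18.
Bearing = atan2(2104.02, 1263.18) mod 360° = 59.02°; distance = √((2104.02)² + (1263.18)²) = 2454.082 m.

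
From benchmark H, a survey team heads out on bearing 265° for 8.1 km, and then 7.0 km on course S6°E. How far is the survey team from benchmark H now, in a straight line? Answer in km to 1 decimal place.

Leg 1 (265°, 8.1 km): east 8.1 sin 265° = -8.07, north 8.1 cos 265° = -0.71
Leg 2 (S6°E, 7.0 km): east 7.0 sin 174° = 0.73, north 7.0 cos 174° = -6.96
Net: -7.34 east, -7.67 north. Distance = √((-7.34)² + (-7.67)²) = 10.613 km.

10.6 km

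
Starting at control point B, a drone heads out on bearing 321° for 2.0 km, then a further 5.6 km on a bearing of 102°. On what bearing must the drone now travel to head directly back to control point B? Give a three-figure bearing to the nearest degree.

Leg 1 (321°, 2.0 km): east 2.0 sin 321° = -1.26, north 2.0 cos 321° = 1.55
Leg 2 (102°, 5.6 km): east 5.6 sin 102° = 5.48, north 5.6 cos 102° = -1.16
Net displacement: 4.22 east, 0.39 north. Direction back to start is (-4.22, -0.39): bearing = atan2(-4.22, -0.39) mod 360° = 264.72° ≈ 265°.

265°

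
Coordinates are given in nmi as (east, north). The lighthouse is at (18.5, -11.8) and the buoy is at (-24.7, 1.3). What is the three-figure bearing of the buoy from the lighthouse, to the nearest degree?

287°

Δeast = -24.7 − 18.5 = -43.20; Δnorth = 1.3 − -11.8 = 13.10.
Bearing = atan2(Δeast, Δnorth) mod 360° = 286.87° ≈ 287°.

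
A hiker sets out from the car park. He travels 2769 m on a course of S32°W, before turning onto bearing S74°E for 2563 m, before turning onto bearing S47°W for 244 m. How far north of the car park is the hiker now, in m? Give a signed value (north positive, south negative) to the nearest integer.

Leg 1 (S32°W, 2769 m): east 2769 sin 212° = -1467.35, north 2769 cos 212° = -2348.25
Leg 2 (S74°E, 2563 m): east 2563 sin 106° = 2463.71, north 2563 cos 106° = -706.46
Leg 3 (S47°W, 244 m): east 244 sin 227° = -178.45, north 244 cos 227° = -166.41
Net north component: -3221.11 m.

-3221 m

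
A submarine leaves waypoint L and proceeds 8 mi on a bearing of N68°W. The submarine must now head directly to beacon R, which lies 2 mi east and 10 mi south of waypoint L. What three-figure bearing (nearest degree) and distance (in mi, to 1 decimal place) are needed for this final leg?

Leg 1 (N68°W, 8 mi): east 8 sin 292° = -7.42, north 8 cos 292° = 3.00
Current position: (-7.42, 3.00). Target: (2, -10). Remaining: Δeast = 9.42, Δnorth = -13.00.
Bearing = atan2(9.42, -13.00) mod 360° = 144.07°; distance = √((9.42)² + (-13.00)²) = 16.050 mi.

144°, 16.1 mi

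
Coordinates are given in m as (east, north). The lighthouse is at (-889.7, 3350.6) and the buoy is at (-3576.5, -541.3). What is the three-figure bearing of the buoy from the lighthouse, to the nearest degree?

215°

Δeast = -3576.5 − -889.7 = -2686.80; Δnorth = -541.3 − 3350.6 = -3891.90.
Bearing = atan2(Δeast, Δnorth) mod 360° = 214.62° ≈ 215°.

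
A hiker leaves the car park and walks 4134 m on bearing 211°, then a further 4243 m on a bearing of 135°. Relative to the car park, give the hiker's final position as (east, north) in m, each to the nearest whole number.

Leg 1 (211°, 4134 m): east 4134 sin 211° = -2129.17, north 4134 cos 211° = -3543.53
Leg 2 (135°, 4243 m): east 4243 sin 135° = 3000.25, north 4243 cos 135° = -3000.25
Summing: 871.09 m east, -6543.78 m north → (871, -6544).

(871, -6544)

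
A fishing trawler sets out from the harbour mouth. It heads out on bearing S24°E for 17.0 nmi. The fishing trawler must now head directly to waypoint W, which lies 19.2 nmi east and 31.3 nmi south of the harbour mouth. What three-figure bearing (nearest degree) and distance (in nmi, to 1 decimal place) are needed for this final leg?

Leg 1 (S24°E, 17.0 nmi): east 17.0 sin 156° = 6.91, north 17.0 cos 156° = -15.53
Current position: (6.91, -15.53). Target: (19.2, -31.3). Remaining: Δeast = 12.29, Δnorth = -15.77.
Bearing = atan2(12.29, -15.77) mod 360° = 142.08°; distance = √((12.29)² + (-15.77)²) = 19.990 nmi.

142°, 20.0 nmi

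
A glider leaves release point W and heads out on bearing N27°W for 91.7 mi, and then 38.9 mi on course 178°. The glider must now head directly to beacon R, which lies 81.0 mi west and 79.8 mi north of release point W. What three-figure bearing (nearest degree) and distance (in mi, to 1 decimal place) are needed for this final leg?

312°, 55.0 mi

Leg 1 (N27°W, 91.7 mi): east 91.7 sin 333° = -41.63, north 91.7 cos 333° = 81.71
Leg 2 (178°, 38.9 mi): east 38.9 sin 178° = 1.36, north 38.9 cos 178° = -38.88
Current position: (-40.27, 42.83). Target: (-81.0, 79.8). Remaining: Δeast = -40.73, Δnorth = 36.97.
Bearing = atan2(-40.73, 36.97) mod 360° = 312.23°; distance = √((-40.73)² + (36.97)²) = 55.005 mi.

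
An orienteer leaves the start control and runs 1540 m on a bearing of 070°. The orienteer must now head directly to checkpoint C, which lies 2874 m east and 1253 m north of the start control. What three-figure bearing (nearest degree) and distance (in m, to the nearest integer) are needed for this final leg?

Leg 1 (070°, 1540 m): east 1540 sin 70° = 1447.13, north 1540 cos 70° = 526.71
Current position: (1447.13, 526.71). Target: (2874, 1253). Remaining: Δeast = 1426.87, Δnorth = 726.29.
Bearing = atan2(1426.87, 726.29) mod 360° = 63.02°; distance = √((1426.87)² + (726.29)²) = 1601.082 m.

063°, 1601 m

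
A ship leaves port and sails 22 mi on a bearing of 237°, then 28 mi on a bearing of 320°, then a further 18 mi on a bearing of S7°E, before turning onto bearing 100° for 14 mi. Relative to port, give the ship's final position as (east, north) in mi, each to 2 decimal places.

Leg 1 (237°, 22 mi): east 22 sin 237° = -18.45, north 22 cos 237° = -11.98
Leg 2 (320°, 28 mi): east 28 sin 320° = -18.00, north 28 cos 320° = 21.45
Leg 3 (S7°E, 18 mi): east 18 sin 173° = 2.19, north 18 cos 173° = -17.87
Leg 4 (100°, 14 mi): east 14 sin 100° = 13.79, north 14 cos 100° = -2.43
Summing: -20.47 mi east, -10.83 mi north → (-20.47, -10.83).

(-20.47, -10.83)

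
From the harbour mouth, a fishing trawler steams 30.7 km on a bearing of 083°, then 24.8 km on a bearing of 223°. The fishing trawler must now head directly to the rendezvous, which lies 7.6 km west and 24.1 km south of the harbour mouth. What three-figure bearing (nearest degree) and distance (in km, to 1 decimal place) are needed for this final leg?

245°, 23.3 km

Leg 1 (083°, 30.7 km): east 30.7 sin 83° = 30.47, north 30.7 cos 83° = 3.74
Leg 2 (223°, 24.8 km): east 24.8 sin 223° = -16.91, north 24.8 cos 223° = -18.14
Current position: (13.56, -14.40). Target: (-7.6, -24.1). Remaining: Δeast = -21.16, Δnorth = -9.70.
Bearing = atan2(-21.16, -9.70) mod 360° = 245.36°; distance = √((-21.16)² + (-9.70)²) = 23.277 km.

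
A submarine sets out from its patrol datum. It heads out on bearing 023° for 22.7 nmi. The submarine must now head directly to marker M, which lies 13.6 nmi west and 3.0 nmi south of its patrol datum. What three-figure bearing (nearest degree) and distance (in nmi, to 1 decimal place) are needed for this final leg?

223°, 32.8 nmi

Leg 1 (023°, 22.7 nmi): east 22.7 sin 23° = 8.87, north 22.7 cos 23° = 20.90
Current position: (8.87, 20.90). Target: (-13.6, -3.0). Remaining: Δeast = -22.47, Δnorth = -23.90.
Bearing = atan2(-22.47, -23.90) mod 360° = 223.24°; distance = √((-22.47)² + (-23.90)²) = 32.801 nmi.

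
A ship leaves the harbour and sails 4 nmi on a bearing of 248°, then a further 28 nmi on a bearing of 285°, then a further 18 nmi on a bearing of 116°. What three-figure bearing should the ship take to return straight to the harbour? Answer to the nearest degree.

082°

Leg 1 (248°, 4 nmi): east 4 sin 248° = -3.71, north 4 cos 248° = -1.50
Leg 2 (285°, 28 nmi): east 28 sin 285° = -27.05, north 28 cos 285° = 7.25
Leg 3 (116°, 18 nmi): east 18 sin 116° = 16.18, north 18 cos 116° = -7.89
Net displacement: -14.58 east, -2.14 north. Direction back to start is (14.58, 2.14): bearing = atan2(14.58, 2.14) mod 360° = 81.64° ≈ 082°.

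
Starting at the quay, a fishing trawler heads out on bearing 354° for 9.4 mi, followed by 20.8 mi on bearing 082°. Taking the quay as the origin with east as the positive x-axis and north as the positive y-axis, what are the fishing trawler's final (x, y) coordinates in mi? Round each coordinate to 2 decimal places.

(19.62, 12.24)

Leg 1 (354°, 9.4 mi): east 9.4 sin 354° = -0.98, north 9.4 cos 354° = 9.35
Leg 2 (082°, 20.8 mi): east 20.8 sin 82° = 20.60, north 20.8 cos 82° = 2.89
Summing: 19.62 mi east, 12.24 mi north → (19.62, 12.24).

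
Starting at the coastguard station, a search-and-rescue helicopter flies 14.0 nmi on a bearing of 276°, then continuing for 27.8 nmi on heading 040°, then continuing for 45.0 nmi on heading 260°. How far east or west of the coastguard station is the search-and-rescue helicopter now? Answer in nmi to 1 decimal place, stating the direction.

Leg 1 (276°, 14.0 nmi): east 14.0 sin 276° = -13.92, north 14.0 cos 276° = 1.46
Leg 2 (040°, 27.8 nmi): east 27.8 sin 40° = 17.87, north 27.8 cos 40° = 21.30
Leg 3 (260°, 45.0 nmi): east 45.0 sin 260° = -44.32, north 45.0 cos 260° = -7.81
Net east component: -40.37 nmi.

40.4 nmi west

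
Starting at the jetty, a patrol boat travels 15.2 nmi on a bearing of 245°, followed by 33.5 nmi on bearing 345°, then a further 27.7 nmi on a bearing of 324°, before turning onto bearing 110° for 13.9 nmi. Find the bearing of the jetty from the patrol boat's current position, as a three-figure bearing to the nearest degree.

Leg 1 (245°, 15.2 nmi): east 15.2 sin 245° = -13.78, north 15.2 cos 245° = -6.42
Leg 2 (345°, 33.5 nmi): east 33.5 sin 345° = -8.67, north 33.5 cos 345° = 32.36
Leg 3 (324°, 27.7 nmi): east 27.7 sin 324° = -16.28, north 27.7 cos 324° = 22.41
Leg 4 (110°, 13.9 nmi): east 13.9 sin 110° = 13.06, north 13.9 cos 110° = -4.75
Net displacement: -25.67 east, 43.59 north. Direction back to start is (25.67, -43.59): bearing = atan2(25.67, -43.59) mod 360° = 149.51° ≈ 150°.

150°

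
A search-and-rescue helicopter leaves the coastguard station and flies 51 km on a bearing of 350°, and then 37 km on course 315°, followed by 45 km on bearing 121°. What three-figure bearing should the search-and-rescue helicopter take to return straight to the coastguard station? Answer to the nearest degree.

Leg 1 (350°, 51 km): east 51 sin 350° = -8.86, north 51 cos 350° = 50.23
Leg 2 (315°, 37 km): east 37 sin 315° = -26.16, north 37 cos 315° = 26.16
Leg 3 (121°, 45 km): east 45 sin 121° = 38.57, north 45 cos 121° = -23.18
Net displacement: 3.55 east, 53.21 north. Direction back to start is (-3.55, -53.21): bearing = atan2(-3.55, -53.21) mod 360° = 183.82° ≈ 184°.

184°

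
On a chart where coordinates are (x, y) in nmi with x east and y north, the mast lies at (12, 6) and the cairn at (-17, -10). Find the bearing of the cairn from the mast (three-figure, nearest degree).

Δeast = -17 − 12 = -29.00; Δnorth = -10 − 6 = -16.00.
Bearing = atan2(Δeast, Δnorth) mod 360° = 241.11° ≈ 241°.

241°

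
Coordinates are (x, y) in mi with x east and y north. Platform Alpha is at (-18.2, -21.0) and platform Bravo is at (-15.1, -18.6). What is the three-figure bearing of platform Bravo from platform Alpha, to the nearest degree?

052°

Δeast = -15.1 − -18.2 = 3.10; Δnorth = -18.6 − -21.0 = 2.40.
Bearing = atan2(Δeast, Δnorth) mod 360° = 52.25° ≈ 052°.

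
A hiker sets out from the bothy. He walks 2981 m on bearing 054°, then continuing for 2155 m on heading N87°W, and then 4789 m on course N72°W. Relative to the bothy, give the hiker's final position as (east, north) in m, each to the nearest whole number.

(-4295, 3345)

Leg 1 (054°, 2981 m): east 2981 sin 54° = 2411.68, north 2981 cos 54° = 1752.19
Leg 2 (N87°W, 2155 m): east 2155 sin 273° = -2152.05, north 2155 cos 273° = 112.78
Leg 3 (N72°W, 4789 m): east 4789 sin 288° = -4554.61, north 4789 cos 288° = 1479.88
Summing: -4294.98 m east, 3344.85 m north → (-4295, 3345).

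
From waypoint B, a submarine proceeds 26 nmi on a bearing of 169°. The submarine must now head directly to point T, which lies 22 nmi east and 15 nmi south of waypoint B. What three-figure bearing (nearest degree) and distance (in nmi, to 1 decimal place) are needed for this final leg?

Leg 1 (169°, 26 nmi): east 26 sin 169° = 4.96, north 26 cos 169° = -25.52
Current position: (4.96, -25.52). Target: (22, -15). Remaining: Δeast = 17.04, Δnorth = 10.52.
Bearing = atan2(17.04, 10.52) mod 360° = 58.30°; distance = √((17.04)² + (10.52)²) = 20.026 nmi.

058°, 20.0 nmi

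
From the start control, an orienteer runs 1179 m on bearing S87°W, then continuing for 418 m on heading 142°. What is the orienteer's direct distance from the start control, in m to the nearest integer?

1000 m

Leg 1 (S87°W, 1179 m): east 1179 sin 267° = -1177.38, north 1179 cos 267° = -61.70
Leg 2 (142°, 418 m): east 418 sin 142° = 257.35, north 418 cos 142° = -329.39
Net: -920.04 east, -391.09 north. Distance = √((-920.04)² + (-391.09)²) = 999.711 m.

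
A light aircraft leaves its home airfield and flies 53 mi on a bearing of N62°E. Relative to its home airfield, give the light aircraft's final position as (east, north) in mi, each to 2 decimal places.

(46.80, 24.88)

Leg 1 (N62°E, 53 mi): east 53 sin 62° = 46.80, north 53 cos 62° = 24.88
Summing: 46.80 mi east, 24.88 mi north → (46.80, 24.88).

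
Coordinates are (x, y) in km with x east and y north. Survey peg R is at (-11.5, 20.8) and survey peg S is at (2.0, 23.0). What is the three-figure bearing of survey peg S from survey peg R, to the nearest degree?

081°

Δeast = 2.0 − -11.5 = 13.50; Δnorth = 23.0 − 20.8 = 2.20.
Bearing = atan2(Δeast, Δnorth) mod 360° = 80.74° ≈ 081°.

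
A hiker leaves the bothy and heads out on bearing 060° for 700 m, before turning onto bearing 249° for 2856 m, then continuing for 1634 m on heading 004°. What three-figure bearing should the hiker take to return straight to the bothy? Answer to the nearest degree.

Leg 1 (060°, 700 m): east 700 sin 60° = 606.22, north 700 cos 60° = 350.00
Leg 2 (249°, 2856 m): east 2856 sin 249° = -2666.31, north 2856 cos 249° = -1023.50
Leg 3 (004°, 1634 m): east 1634 sin 4° = 113.98, north 1634 cos 4° = 1630.02
Net displacement: -1946.11 east, 956.52 north. Direction back to start is (1946.11, -956.52): bearing = atan2(1946.11, -956.52) mod 360° = 116.17° ≈ 116°.

116°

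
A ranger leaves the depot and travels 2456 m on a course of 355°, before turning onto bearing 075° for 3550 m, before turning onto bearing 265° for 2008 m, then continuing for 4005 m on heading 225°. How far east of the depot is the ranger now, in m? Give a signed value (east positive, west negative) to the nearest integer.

-1617 m

Leg 1 (355°, 2456 m): east 2456 sin 355° = -214.05, north 2456 cos 355° = 2446.65
Leg 2 (075°, 3550 m): east 3550 sin 75° = 3429.04, north 3550 cos 75° = 918.81
Leg 3 (265°, 2008 m): east 2008 sin 265° = -2000.36, north 2008 cos 265° = -175.01
Leg 4 (225°, 4005 m): east 4005 sin 225° = -2831.96, north 4005 cos 225° = -2831.96
Net east component: -1617.34 m.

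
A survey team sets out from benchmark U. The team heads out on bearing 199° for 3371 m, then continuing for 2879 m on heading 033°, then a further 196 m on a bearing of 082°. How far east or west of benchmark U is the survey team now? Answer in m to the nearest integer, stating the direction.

Leg 1 (199°, 3371 m): east 3371 sin 199° = -1097.49, north 3371 cos 199° = -3187.34
Leg 2 (033°, 2879 m): east 2879 sin 33° = 1568.02, north 2879 cos 33° = 2414.53
Leg 3 (082°, 196 m): east 196 sin 82° = 194.09, north 196 cos 82° = 27.28
Net east component: 664.62 m.

665 m east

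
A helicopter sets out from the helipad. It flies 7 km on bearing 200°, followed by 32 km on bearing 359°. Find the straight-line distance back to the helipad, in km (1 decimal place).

25.6 km

Leg 1 (200°, 7 km): east 7 sin 200° = -2.39, north 7 cos 200° = -6.58
Leg 2 (359°, 32 km): east 32 sin 359° = -0.56, north 32 cos 359° = 32.00
Net: -2.95 east, 25.42 north. Distance = √((-2.95)² + (25.42)²) = 25.588 km.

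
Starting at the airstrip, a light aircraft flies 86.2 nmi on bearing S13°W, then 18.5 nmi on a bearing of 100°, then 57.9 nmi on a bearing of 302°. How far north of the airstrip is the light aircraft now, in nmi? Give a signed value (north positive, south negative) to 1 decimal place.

Leg 1 (S13°W, 86.2 nmi): east 86.2 sin 193° = -19.39, north 86.2 cos 193° = -83.99
Leg 2 (100°, 18.5 nmi): east 18.5 sin 100° = 18.22, north 18.5 cos 100° = -3.21
Leg 3 (302°, 57.9 nmi): east 57.9 sin 302° = -49.10, north 57.9 cos 302° = 30.68
Net north component: -56.52 nmi.

-56.5 nmi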